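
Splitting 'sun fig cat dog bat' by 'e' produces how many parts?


Splitting by 'e' breaks the string at each occurrence of the separator.
Text: 'sun fig cat dog bat'
Parts after split:
  Part 1: 'sun fig cat dog bat'
Total parts: 1

1


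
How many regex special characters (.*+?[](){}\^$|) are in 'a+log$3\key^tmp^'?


Regex special characters are: . * + ? [ ] ( ) { } \ ^ $ |
Scanning 'a+log$3\key^tmp^':
  pos 1: '+' -> SPECIAL
  pos 5: '$' -> SPECIAL
  pos 7: '\' -> SPECIAL
  pos 11: '^' -> SPECIAL
  pos 15: '^' -> SPECIAL
Special chars found: ['+', '$', '\\', '^', '^']
Total: 5

5


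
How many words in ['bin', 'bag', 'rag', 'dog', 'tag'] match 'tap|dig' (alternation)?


Alternation 'tap|dig' matches either 'tap' or 'dig'.
Checking each word:
  'bin' -> no
  'bag' -> no
  'rag' -> no
  'dog' -> no
  'tag' -> no
Matches: []
Count: 0

0


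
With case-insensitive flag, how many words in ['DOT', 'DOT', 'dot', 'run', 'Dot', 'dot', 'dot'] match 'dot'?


Case-insensitive matching: compare each word's lowercase form to 'dot'.
  'DOT' -> lower='dot' -> MATCH
  'DOT' -> lower='dot' -> MATCH
  'dot' -> lower='dot' -> MATCH
  'run' -> lower='run' -> no
  'Dot' -> lower='dot' -> MATCH
  'dot' -> lower='dot' -> MATCH
  'dot' -> lower='dot' -> MATCH
Matches: ['DOT', 'DOT', 'dot', 'Dot', 'dot', 'dot']
Count: 6

6


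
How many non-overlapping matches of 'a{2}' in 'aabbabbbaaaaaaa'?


Pattern 'a{2}' matches exactly 2 consecutive a's (greedy, non-overlapping).
String: 'aabbabbbaaaaaaa'
Scanning for runs of a's:
  Run at pos 0: 'aa' (length 2) -> 1 match(es)
  Run at pos 4: 'a' (length 1) -> 0 match(es)
  Run at pos 8: 'aaaaaaa' (length 7) -> 3 match(es)
Matches found: ['aa', 'aa', 'aa', 'aa']
Total: 4

4


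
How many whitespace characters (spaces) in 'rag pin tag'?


\s matches whitespace characters (spaces, tabs, etc.).
Text: 'rag pin tag'
This text has 3 words separated by spaces.
Number of spaces = number of words - 1 = 3 - 1 = 2

2


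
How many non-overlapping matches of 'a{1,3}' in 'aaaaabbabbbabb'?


Pattern 'a{1,3}' matches between 1 and 3 consecutive a's (greedy).
String: 'aaaaabbabbbabb'
Finding runs of a's and applying greedy matching:
  Run at pos 0: 'aaaaa' (length 5)
  Run at pos 7: 'a' (length 1)
  Run at pos 11: 'a' (length 1)
Matches: ['aaa', 'aa', 'a', 'a']
Count: 4

4


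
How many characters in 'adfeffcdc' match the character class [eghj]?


Character class [eghj] matches any of: {e, g, h, j}
Scanning string 'adfeffcdc' character by character:
  pos 0: 'a' -> no
  pos 1: 'd' -> no
  pos 2: 'f' -> no
  pos 3: 'e' -> MATCH
  pos 4: 'f' -> no
  pos 5: 'f' -> no
  pos 6: 'c' -> no
  pos 7: 'd' -> no
  pos 8: 'c' -> no
Total matches: 1

1


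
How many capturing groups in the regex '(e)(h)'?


To count capturing groups, count each '(' that starts a group.
Pattern: '(e)(h)'
Walking through the pattern:
  Position 0: '(' -> group #1
  Position 3: '(' -> group #2
Total capturing groups: 2

2


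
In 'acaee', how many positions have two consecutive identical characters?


Looking for consecutive identical characters in 'acaee':
  pos 0-1: 'a' vs 'c' -> different
  pos 1-2: 'c' vs 'a' -> different
  pos 2-3: 'a' vs 'e' -> different
  pos 3-4: 'e' vs 'e' -> MATCH ('ee')
Consecutive identical pairs: ['ee']
Count: 1

1


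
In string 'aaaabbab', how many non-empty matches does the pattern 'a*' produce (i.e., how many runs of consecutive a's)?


Pattern 'a*' matches zero or more a's. We want non-empty runs of consecutive a's.
String: 'aaaabbab'
Walking through the string to find runs of a's:
  Run 1: positions 0-3 -> 'aaaa'
  Run 2: positions 6-6 -> 'a'
Non-empty runs found: ['aaaa', 'a']
Count: 2

2


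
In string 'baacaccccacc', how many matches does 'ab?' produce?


Pattern 'ab?' matches 'a' optionally followed by 'b'.
String: 'baacaccccacc'
Scanning left to right for 'a' then checking next char:
  Match 1: 'a' (a not followed by b)
  Match 2: 'a' (a not followed by b)
  Match 3: 'a' (a not followed by b)
  Match 4: 'a' (a not followed by b)
Total matches: 4

4


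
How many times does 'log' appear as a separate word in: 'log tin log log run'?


Scanning each word for exact match 'log':
  Word 1: 'log' -> MATCH
  Word 2: 'tin' -> no
  Word 3: 'log' -> MATCH
  Word 4: 'log' -> MATCH
  Word 5: 'run' -> no
Total matches: 3

3


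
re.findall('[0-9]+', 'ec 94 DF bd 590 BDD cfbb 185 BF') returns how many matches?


Pattern '[0-9]+' finds one or more digits.
Text: 'ec 94 DF bd 590 BDD cfbb 185 BF'
Scanning for matches:
  Match 1: '94'
  Match 2: '590'
  Match 3: '185'
Total matches: 3

3


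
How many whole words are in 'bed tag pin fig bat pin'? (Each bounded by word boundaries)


Word boundaries (\b) mark the start/end of each word.
Text: 'bed tag pin fig bat pin'
Splitting by whitespace:
  Word 1: 'bed'
  Word 2: 'tag'
  Word 3: 'pin'
  Word 4: 'fig'
  Word 5: 'bat'
  Word 6: 'pin'
Total whole words: 6

6


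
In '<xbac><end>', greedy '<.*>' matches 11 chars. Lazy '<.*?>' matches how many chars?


Greedy '<.*>' tries to match as MUCH as possible.
Lazy '<.*?>' tries to match as LITTLE as possible.

String: '<xbac><end>'
Greedy '<.*>' starts at first '<' and extends to the LAST '>': '<xbac><end>' (11 chars)
Lazy '<.*?>' starts at first '<' and stops at the FIRST '>': '<xbac>' (6 chars)

6


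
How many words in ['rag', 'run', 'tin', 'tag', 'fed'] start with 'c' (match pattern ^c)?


Pattern ^c anchors to start of word. Check which words begin with 'c':
  'rag' -> no
  'run' -> no
  'tin' -> no
  'tag' -> no
  'fed' -> no
Matching words: []
Count: 0

0


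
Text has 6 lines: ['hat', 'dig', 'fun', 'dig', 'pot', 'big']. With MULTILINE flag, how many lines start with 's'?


With MULTILINE flag, ^ matches the start of each line.
Lines: ['hat', 'dig', 'fun', 'dig', 'pot', 'big']
Checking which lines start with 's':
  Line 1: 'hat' -> no
  Line 2: 'dig' -> no
  Line 3: 'fun' -> no
  Line 4: 'dig' -> no
  Line 5: 'pot' -> no
  Line 6: 'big' -> no
Matching lines: []
Count: 0

0


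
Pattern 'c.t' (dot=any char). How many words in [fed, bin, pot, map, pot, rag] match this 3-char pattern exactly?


Pattern 'c.t' means: starts with 'c', any single char, ends with 't'.
Checking each word (must be exactly 3 chars):
  'fed' (len=3): no
  'bin' (len=3): no
  'pot' (len=3): no
  'map' (len=3): no
  'pot' (len=3): no
  'rag' (len=3): no
Matching words: []
Total: 0

0


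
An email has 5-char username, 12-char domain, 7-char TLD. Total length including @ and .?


An email address has format: username@domain.tld
Username length: 5
'@' character: 1
Domain length: 12
'.' character: 1
TLD length: 7
Total = 5 + 1 + 12 + 1 + 7 = 26

26


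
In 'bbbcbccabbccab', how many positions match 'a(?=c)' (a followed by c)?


Lookahead 'a(?=c)' matches 'a' only when followed by 'c'.
String: 'bbbcbccabbccab'
Checking each position where char is 'a':
  pos 7: 'a' -> no (next='b')
  pos 12: 'a' -> no (next='b')
Matching positions: []
Count: 0

0


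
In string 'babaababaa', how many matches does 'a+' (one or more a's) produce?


Pattern 'a+' matches one or more consecutive a's.
String: 'babaababaa'
Scanning for runs of a:
  Match 1: 'a' (length 1)
  Match 2: 'aa' (length 2)
  Match 3: 'a' (length 1)
  Match 4: 'aa' (length 2)
Total matches: 4

4


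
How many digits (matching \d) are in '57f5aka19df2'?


\d matches any digit 0-9.
Scanning '57f5aka19df2':
  pos 0: '5' -> DIGIT
  pos 1: '7' -> DIGIT
  pos 3: '5' -> DIGIT
  pos 7: '1' -> DIGIT
  pos 8: '9' -> DIGIT
  pos 11: '2' -> DIGIT
Digits found: ['5', '7', '5', '1', '9', '2']
Total: 6

6


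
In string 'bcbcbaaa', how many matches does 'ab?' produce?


Pattern 'ab?' matches 'a' optionally followed by 'b'.
String: 'bcbcbaaa'
Scanning left to right for 'a' then checking next char:
  Match 1: 'a' (a not followed by b)
  Match 2: 'a' (a not followed by b)
  Match 3: 'a' (a not followed by b)
Total matches: 3

3


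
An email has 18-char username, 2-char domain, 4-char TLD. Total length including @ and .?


An email address has format: username@domain.tld
Username length: 18
'@' character: 1
Domain length: 2
'.' character: 1
TLD length: 4
Total = 18 + 1 + 2 + 1 + 4 = 26

26


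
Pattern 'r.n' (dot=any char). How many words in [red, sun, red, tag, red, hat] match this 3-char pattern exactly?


Pattern 'r.n' means: starts with 'r', any single char, ends with 'n'.
Checking each word (must be exactly 3 chars):
  'red' (len=3): no
  'sun' (len=3): no
  'red' (len=3): no
  'tag' (len=3): no
  'red' (len=3): no
  'hat' (len=3): no
Matching words: []
Total: 0

0


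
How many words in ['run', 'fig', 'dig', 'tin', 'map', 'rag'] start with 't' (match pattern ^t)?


Pattern ^t anchors to start of word. Check which words begin with 't':
  'run' -> no
  'fig' -> no
  'dig' -> no
  'tin' -> MATCH (starts with 't')
  'map' -> no
  'rag' -> no
Matching words: ['tin']
Count: 1

1


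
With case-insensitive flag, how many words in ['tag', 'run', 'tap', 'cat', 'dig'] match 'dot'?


Case-insensitive matching: compare each word's lowercase form to 'dot'.
  'tag' -> lower='tag' -> no
  'run' -> lower='run' -> no
  'tap' -> lower='tap' -> no
  'cat' -> lower='cat' -> no
  'dig' -> lower='dig' -> no
Matches: []
Count: 0

0


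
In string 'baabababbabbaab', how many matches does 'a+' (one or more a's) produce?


Pattern 'a+' matches one or more consecutive a's.
String: 'baabababbabbaab'
Scanning for runs of a:
  Match 1: 'aa' (length 2)
  Match 2: 'a' (length 1)
  Match 3: 'a' (length 1)
  Match 4: 'a' (length 1)
  Match 5: 'aa' (length 2)
Total matches: 5

5


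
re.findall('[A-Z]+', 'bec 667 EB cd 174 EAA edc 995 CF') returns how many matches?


Pattern '[A-Z]+' finds one or more uppercase letters.
Text: 'bec 667 EB cd 174 EAA edc 995 CF'
Scanning for matches:
  Match 1: 'EB'
  Match 2: 'EAA'
  Match 3: 'CF'
Total matches: 3

3


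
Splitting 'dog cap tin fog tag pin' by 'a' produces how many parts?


Splitting by 'a' breaks the string at each occurrence of the separator.
Text: 'dog cap tin fog tag pin'
Parts after split:
  Part 1: 'dog c'
  Part 2: 'p tin fog t'
  Part 3: 'g pin'
Total parts: 3

3


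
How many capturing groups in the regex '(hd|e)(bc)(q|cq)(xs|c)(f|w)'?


To count capturing groups, count each '(' that starts a group.
Pattern: '(hd|e)(bc)(q|cq)(xs|c)(f|w)'
Walking through the pattern:
  Position 0: '(' -> group #1
  Position 6: '(' -> group #2
  Position 10: '(' -> group #3
  Position 16: '(' -> group #4
  Position 22: '(' -> group #5
Total capturing groups: 5

5


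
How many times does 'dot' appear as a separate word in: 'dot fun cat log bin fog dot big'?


Scanning each word for exact match 'dot':
  Word 1: 'dot' -> MATCH
  Word 2: 'fun' -> no
  Word 3: 'cat' -> no
  Word 4: 'log' -> no
  Word 5: 'bin' -> no
  Word 6: 'fog' -> no
  Word 7: 'dot' -> MATCH
  Word 8: 'big' -> no
Total matches: 2

2


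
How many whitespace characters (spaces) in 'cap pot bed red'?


\s matches whitespace characters (spaces, tabs, etc.).
Text: 'cap pot bed red'
This text has 4 words separated by spaces.
Number of spaces = number of words - 1 = 4 - 1 = 3

3


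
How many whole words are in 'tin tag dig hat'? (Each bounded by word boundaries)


Word boundaries (\b) mark the start/end of each word.
Text: 'tin tag dig hat'
Splitting by whitespace:
  Word 1: 'tin'
  Word 2: 'tag'
  Word 3: 'dig'
  Word 4: 'hat'
Total whole words: 4

4


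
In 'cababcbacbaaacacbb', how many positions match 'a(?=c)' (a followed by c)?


Lookahead 'a(?=c)' matches 'a' only when followed by 'c'.
String: 'cababcbacbaaacacbb'
Checking each position where char is 'a':
  pos 1: 'a' -> no (next='b')
  pos 3: 'a' -> no (next='b')
  pos 7: 'a' -> MATCH (next='c')
  pos 10: 'a' -> no (next='a')
  pos 11: 'a' -> no (next='a')
  pos 12: 'a' -> MATCH (next='c')
  pos 14: 'a' -> MATCH (next='c')
Matching positions: [7, 12, 14]
Count: 3

3


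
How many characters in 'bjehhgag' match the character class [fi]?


Character class [fi] matches any of: {f, i}
Scanning string 'bjehhgag' character by character:
  pos 0: 'b' -> no
  pos 1: 'j' -> no
  pos 2: 'e' -> no
  pos 3: 'h' -> no
  pos 4: 'h' -> no
  pos 5: 'g' -> no
  pos 6: 'a' -> no
  pos 7: 'g' -> no
Total matches: 0

0


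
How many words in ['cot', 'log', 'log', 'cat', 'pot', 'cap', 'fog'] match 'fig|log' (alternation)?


Alternation 'fig|log' matches either 'fig' or 'log'.
Checking each word:
  'cot' -> no
  'log' -> MATCH
  'log' -> MATCH
  'cat' -> no
  'pot' -> no
  'cap' -> no
  'fog' -> no
Matches: ['log', 'log']
Count: 2

2


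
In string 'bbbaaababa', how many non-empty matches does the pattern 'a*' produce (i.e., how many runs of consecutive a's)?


Pattern 'a*' matches zero or more a's. We want non-empty runs of consecutive a's.
String: 'bbbaaababa'
Walking through the string to find runs of a's:
  Run 1: positions 3-5 -> 'aaa'
  Run 2: positions 7-7 -> 'a'
  Run 3: positions 9-9 -> 'a'
Non-empty runs found: ['aaa', 'a', 'a']
Count: 3

3


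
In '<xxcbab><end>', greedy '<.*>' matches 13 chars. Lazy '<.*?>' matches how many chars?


Greedy '<.*>' tries to match as MUCH as possible.
Lazy '<.*?>' tries to match as LITTLE as possible.

String: '<xxcbab><end>'
Greedy '<.*>' starts at first '<' and extends to the LAST '>': '<xxcbab><end>' (13 chars)
Lazy '<.*?>' starts at first '<' and stops at the FIRST '>': '<xxcbab>' (8 chars)

8


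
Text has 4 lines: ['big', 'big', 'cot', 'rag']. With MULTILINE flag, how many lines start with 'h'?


With MULTILINE flag, ^ matches the start of each line.
Lines: ['big', 'big', 'cot', 'rag']
Checking which lines start with 'h':
  Line 1: 'big' -> no
  Line 2: 'big' -> no
  Line 3: 'cot' -> no
  Line 4: 'rag' -> no
Matching lines: []
Count: 0

0


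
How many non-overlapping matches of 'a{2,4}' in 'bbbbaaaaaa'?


Pattern 'a{2,4}' matches between 2 and 4 consecutive a's (greedy).
String: 'bbbbaaaaaa'
Finding runs of a's and applying greedy matching:
  Run at pos 4: 'aaaaaa' (length 6)
Matches: ['aaaa', 'aa']
Count: 2

2


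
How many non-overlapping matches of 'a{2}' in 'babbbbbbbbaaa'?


Pattern 'a{2}' matches exactly 2 consecutive a's (greedy, non-overlapping).
String: 'babbbbbbbbaaa'
Scanning for runs of a's:
  Run at pos 1: 'a' (length 1) -> 0 match(es)
  Run at pos 10: 'aaa' (length 3) -> 1 match(es)
Matches found: ['aa']
Total: 1

1


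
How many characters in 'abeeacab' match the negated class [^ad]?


Negated class [^ad] matches any char NOT in {a, d}
Scanning 'abeeacab':
  pos 0: 'a' -> no (excluded)
  pos 1: 'b' -> MATCH
  pos 2: 'e' -> MATCH
  pos 3: 'e' -> MATCH
  pos 4: 'a' -> no (excluded)
  pos 5: 'c' -> MATCH
  pos 6: 'a' -> no (excluded)
  pos 7: 'b' -> MATCH
Total matches: 5

5


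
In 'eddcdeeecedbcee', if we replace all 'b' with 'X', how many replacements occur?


re.sub('b', 'X', text) replaces every occurrence of 'b' with 'X'.
Text: 'eddcdeeecedbcee'
Scanning for 'b':
  pos 11: 'b' -> replacement #1
Total replacements: 1

1


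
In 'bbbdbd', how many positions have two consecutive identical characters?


Looking for consecutive identical characters in 'bbbdbd':
  pos 0-1: 'b' vs 'b' -> MATCH ('bb')
  pos 1-2: 'b' vs 'b' -> MATCH ('bb')
  pos 2-3: 'b' vs 'd' -> different
  pos 3-4: 'd' vs 'b' -> different
  pos 4-5: 'b' vs 'd' -> different
Consecutive identical pairs: ['bb', 'bb']
Count: 2

2


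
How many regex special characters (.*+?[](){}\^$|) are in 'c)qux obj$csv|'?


Regex special characters are: . * + ? [ ] ( ) { } \ ^ $ |
Scanning 'c)qux obj$csv|':
  pos 1: ')' -> SPECIAL
  pos 9: '$' -> SPECIAL
  pos 13: '|' -> SPECIAL
Special chars found: [')', '$', '|']
Total: 3

3


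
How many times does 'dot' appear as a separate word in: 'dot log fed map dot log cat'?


Scanning each word for exact match 'dot':
  Word 1: 'dot' -> MATCH
  Word 2: 'log' -> no
  Word 3: 'fed' -> no
  Word 4: 'map' -> no
  Word 5: 'dot' -> MATCH
  Word 6: 'log' -> no
  Word 7: 'cat' -> no
Total matches: 2

2


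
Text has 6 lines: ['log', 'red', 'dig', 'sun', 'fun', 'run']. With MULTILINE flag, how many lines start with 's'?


With MULTILINE flag, ^ matches the start of each line.
Lines: ['log', 'red', 'dig', 'sun', 'fun', 'run']
Checking which lines start with 's':
  Line 1: 'log' -> no
  Line 2: 'red' -> no
  Line 3: 'dig' -> no
  Line 4: 'sun' -> MATCH
  Line 5: 'fun' -> no
  Line 6: 'run' -> no
Matching lines: ['sun']
Count: 1

1


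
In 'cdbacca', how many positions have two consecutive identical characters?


Looking for consecutive identical characters in 'cdbacca':
  pos 0-1: 'c' vs 'd' -> different
  pos 1-2: 'd' vs 'b' -> different
  pos 2-3: 'b' vs 'a' -> different
  pos 3-4: 'a' vs 'c' -> different
  pos 4-5: 'c' vs 'c' -> MATCH ('cc')
  pos 5-6: 'c' vs 'a' -> different
Consecutive identical pairs: ['cc']
Count: 1

1


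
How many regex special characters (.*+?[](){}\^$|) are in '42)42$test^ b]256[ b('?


Regex special characters are: . * + ? [ ] ( ) { } \ ^ $ |
Scanning '42)42$test^ b]256[ b(':
  pos 2: ')' -> SPECIAL
  pos 5: '$' -> SPECIAL
  pos 10: '^' -> SPECIAL
  pos 13: ']' -> SPECIAL
  pos 17: '[' -> SPECIAL
  pos 20: '(' -> SPECIAL
Special chars found: [')', '$', '^', ']', '[', '(']
Total: 6

6


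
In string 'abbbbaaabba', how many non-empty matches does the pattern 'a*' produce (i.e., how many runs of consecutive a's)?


Pattern 'a*' matches zero or more a's. We want non-empty runs of consecutive a's.
String: 'abbbbaaabba'
Walking through the string to find runs of a's:
  Run 1: positions 0-0 -> 'a'
  Run 2: positions 5-7 -> 'aaa'
  Run 3: positions 10-10 -> 'a'
Non-empty runs found: ['a', 'aaa', 'a']
Count: 3

3


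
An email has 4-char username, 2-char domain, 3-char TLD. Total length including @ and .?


An email address has format: username@domain.tld
Username length: 4
'@' character: 1
Domain length: 2
'.' character: 1
TLD length: 3
Total = 4 + 1 + 2 + 1 + 3 = 11

11


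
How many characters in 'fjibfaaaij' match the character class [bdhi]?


Character class [bdhi] matches any of: {b, d, h, i}
Scanning string 'fjibfaaaij' character by character:
  pos 0: 'f' -> no
  pos 1: 'j' -> no
  pos 2: 'i' -> MATCH
  pos 3: 'b' -> MATCH
  pos 4: 'f' -> no
  pos 5: 'a' -> no
  pos 6: 'a' -> no
  pos 7: 'a' -> no
  pos 8: 'i' -> MATCH
  pos 9: 'j' -> no
Total matches: 3

3


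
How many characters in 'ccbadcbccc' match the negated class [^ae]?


Negated class [^ae] matches any char NOT in {a, e}
Scanning 'ccbadcbccc':
  pos 0: 'c' -> MATCH
  pos 1: 'c' -> MATCH
  pos 2: 'b' -> MATCH
  pos 3: 'a' -> no (excluded)
  pos 4: 'd' -> MATCH
  pos 5: 'c' -> MATCH
  pos 6: 'b' -> MATCH
  pos 7: 'c' -> MATCH
  pos 8: 'c' -> MATCH
  pos 9: 'c' -> MATCH
Total matches: 9

9


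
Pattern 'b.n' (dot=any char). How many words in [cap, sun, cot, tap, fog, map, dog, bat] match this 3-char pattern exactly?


Pattern 'b.n' means: starts with 'b', any single char, ends with 'n'.
Checking each word (must be exactly 3 chars):
  'cap' (len=3): no
  'sun' (len=3): no
  'cot' (len=3): no
  'tap' (len=3): no
  'fog' (len=3): no
  'map' (len=3): no
  'dog' (len=3): no
  'bat' (len=3): no
Matching words: []
Total: 0

0


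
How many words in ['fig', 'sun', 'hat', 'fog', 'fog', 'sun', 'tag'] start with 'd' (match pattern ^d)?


Pattern ^d anchors to start of word. Check which words begin with 'd':
  'fig' -> no
  'sun' -> no
  'hat' -> no
  'fog' -> no
  'fog' -> no
  'sun' -> no
  'tag' -> no
Matching words: []
Count: 0

0


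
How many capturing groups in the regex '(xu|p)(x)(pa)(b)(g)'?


To count capturing groups, count each '(' that starts a group.
Pattern: '(xu|p)(x)(pa)(b)(g)'
Walking through the pattern:
  Position 0: '(' -> group #1
  Position 6: '(' -> group #2
  Position 9: '(' -> group #3
  Position 13: '(' -> group #4
  Position 16: '(' -> group #5
Total capturing groups: 5

5


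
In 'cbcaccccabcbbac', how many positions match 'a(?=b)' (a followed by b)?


Lookahead 'a(?=b)' matches 'a' only when followed by 'b'.
String: 'cbcaccccabcbbac'
Checking each position where char is 'a':
  pos 3: 'a' -> no (next='c')
  pos 8: 'a' -> MATCH (next='b')
  pos 13: 'a' -> no (next='c')
Matching positions: [8]
Count: 1

1


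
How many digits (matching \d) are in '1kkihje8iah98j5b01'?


\d matches any digit 0-9.
Scanning '1kkihje8iah98j5b01':
  pos 0: '1' -> DIGIT
  pos 7: '8' -> DIGIT
  pos 11: '9' -> DIGIT
  pos 12: '8' -> DIGIT
  pos 14: '5' -> DIGIT
  pos 16: '0' -> DIGIT
  pos 17: '1' -> DIGIT
Digits found: ['1', '8', '9', '8', '5', '0', '1']
Total: 7

7


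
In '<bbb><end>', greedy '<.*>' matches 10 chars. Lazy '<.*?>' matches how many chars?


Greedy '<.*>' tries to match as MUCH as possible.
Lazy '<.*?>' tries to match as LITTLE as possible.

String: '<bbb><end>'
Greedy '<.*>' starts at first '<' and extends to the LAST '>': '<bbb><end>' (10 chars)
Lazy '<.*?>' starts at first '<' and stops at the FIRST '>': '<bbb>' (5 chars)

5


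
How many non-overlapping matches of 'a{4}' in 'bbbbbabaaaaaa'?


Pattern 'a{4}' matches exactly 4 consecutive a's (greedy, non-overlapping).
String: 'bbbbbabaaaaaa'
Scanning for runs of a's:
  Run at pos 5: 'a' (length 1) -> 0 match(es)
  Run at pos 7: 'aaaaaa' (length 6) -> 1 match(es)
Matches found: ['aaaa']
Total: 1

1


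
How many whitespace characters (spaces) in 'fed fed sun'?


\s matches whitespace characters (spaces, tabs, etc.).
Text: 'fed fed sun'
This text has 3 words separated by spaces.
Number of spaces = number of words - 1 = 3 - 1 = 2

2


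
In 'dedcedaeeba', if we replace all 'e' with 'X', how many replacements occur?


re.sub('e', 'X', text) replaces every occurrence of 'e' with 'X'.
Text: 'dedcedaeeba'
Scanning for 'e':
  pos 1: 'e' -> replacement #1
  pos 4: 'e' -> replacement #2
  pos 7: 'e' -> replacement #3
  pos 8: 'e' -> replacement #4
Total replacements: 4

4


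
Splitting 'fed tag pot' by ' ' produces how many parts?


Splitting by ' ' breaks the string at each occurrence of the separator.
Text: 'fed tag pot'
Parts after split:
  Part 1: 'fed'
  Part 2: 'tag'
  Part 3: 'pot'
Total parts: 3

3


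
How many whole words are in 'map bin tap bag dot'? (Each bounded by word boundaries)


Word boundaries (\b) mark the start/end of each word.
Text: 'map bin tap bag dot'
Splitting by whitespace:
  Word 1: 'map'
  Word 2: 'bin'
  Word 3: 'tap'
  Word 4: 'bag'
  Word 5: 'dot'
Total whole words: 5

5


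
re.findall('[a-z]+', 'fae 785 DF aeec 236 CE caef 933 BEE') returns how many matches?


Pattern '[a-z]+' finds one or more lowercase letters.
Text: 'fae 785 DF aeec 236 CE caef 933 BEE'
Scanning for matches:
  Match 1: 'fae'
  Match 2: 'aeec'
  Match 3: 'caef'
Total matches: 3

3


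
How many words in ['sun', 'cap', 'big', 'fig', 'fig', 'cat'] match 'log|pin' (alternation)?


Alternation 'log|pin' matches either 'log' or 'pin'.
Checking each word:
  'sun' -> no
  'cap' -> no
  'big' -> no
  'fig' -> no
  'fig' -> no
  'cat' -> no
Matches: []
Count: 0

0


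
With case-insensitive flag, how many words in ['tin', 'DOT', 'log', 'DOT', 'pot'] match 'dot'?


Case-insensitive matching: compare each word's lowercase form to 'dot'.
  'tin' -> lower='tin' -> no
  'DOT' -> lower='dot' -> MATCH
  'log' -> lower='log' -> no
  'DOT' -> lower='dot' -> MATCH
  'pot' -> lower='pot' -> no
Matches: ['DOT', 'DOT']
Count: 2

2


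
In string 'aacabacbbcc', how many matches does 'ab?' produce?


Pattern 'ab?' matches 'a' optionally followed by 'b'.
String: 'aacabacbbcc'
Scanning left to right for 'a' then checking next char:
  Match 1: 'a' (a not followed by b)
  Match 2: 'a' (a not followed by b)
  Match 3: 'ab' (a followed by b)
  Match 4: 'a' (a not followed by b)
Total matches: 4

4


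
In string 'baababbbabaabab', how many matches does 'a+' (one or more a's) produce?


Pattern 'a+' matches one or more consecutive a's.
String: 'baababbbabaabab'
Scanning for runs of a:
  Match 1: 'aa' (length 2)
  Match 2: 'a' (length 1)
  Match 3: 'a' (length 1)
  Match 4: 'aa' (length 2)
  Match 5: 'a' (length 1)
Total matches: 5

5


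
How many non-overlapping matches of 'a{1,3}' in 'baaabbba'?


Pattern 'a{1,3}' matches between 1 and 3 consecutive a's (greedy).
String: 'baaabbba'
Finding runs of a's and applying greedy matching:
  Run at pos 1: 'aaa' (length 3)
  Run at pos 7: 'a' (length 1)
Matches: ['aaa', 'a']
Count: 2

2


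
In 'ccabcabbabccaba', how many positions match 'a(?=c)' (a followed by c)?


Lookahead 'a(?=c)' matches 'a' only when followed by 'c'.
String: 'ccabcabbabccaba'
Checking each position where char is 'a':
  pos 2: 'a' -> no (next='b')
  pos 5: 'a' -> no (next='b')
  pos 8: 'a' -> no (next='b')
  pos 12: 'a' -> no (next='b')
Matching positions: []
Count: 0

0


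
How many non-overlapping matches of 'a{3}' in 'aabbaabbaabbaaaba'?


Pattern 'a{3}' matches exactly 3 consecutive a's (greedy, non-overlapping).
String: 'aabbaabbaabbaaaba'
Scanning for runs of a's:
  Run at pos 0: 'aa' (length 2) -> 0 match(es)
  Run at pos 4: 'aa' (length 2) -> 0 match(es)
  Run at pos 8: 'aa' (length 2) -> 0 match(es)
  Run at pos 12: 'aaa' (length 3) -> 1 match(es)
  Run at pos 16: 'a' (length 1) -> 0 match(es)
Matches found: ['aaa']
Total: 1

1


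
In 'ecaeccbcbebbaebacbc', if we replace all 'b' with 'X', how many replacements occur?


re.sub('b', 'X', text) replaces every occurrence of 'b' with 'X'.
Text: 'ecaeccbcbebbaebacbc'
Scanning for 'b':
  pos 6: 'b' -> replacement #1
  pos 8: 'b' -> replacement #2
  pos 10: 'b' -> replacement #3
  pos 11: 'b' -> replacement #4
  pos 14: 'b' -> replacement #5
  pos 17: 'b' -> replacement #6
Total replacements: 6

6


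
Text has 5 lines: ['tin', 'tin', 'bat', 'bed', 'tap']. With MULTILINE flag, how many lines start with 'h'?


With MULTILINE flag, ^ matches the start of each line.
Lines: ['tin', 'tin', 'bat', 'bed', 'tap']
Checking which lines start with 'h':
  Line 1: 'tin' -> no
  Line 2: 'tin' -> no
  Line 3: 'bat' -> no
  Line 4: 'bed' -> no
  Line 5: 'tap' -> no
Matching lines: []
Count: 0

0


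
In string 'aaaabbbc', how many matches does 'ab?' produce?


Pattern 'ab?' matches 'a' optionally followed by 'b'.
String: 'aaaabbbc'
Scanning left to right for 'a' then checking next char:
  Match 1: 'a' (a not followed by b)
  Match 2: 'a' (a not followed by b)
  Match 3: 'a' (a not followed by b)
  Match 4: 'ab' (a followed by b)
Total matches: 4

4


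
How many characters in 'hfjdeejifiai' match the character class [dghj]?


Character class [dghj] matches any of: {d, g, h, j}
Scanning string 'hfjdeejifiai' character by character:
  pos 0: 'h' -> MATCH
  pos 1: 'f' -> no
  pos 2: 'j' -> MATCH
  pos 3: 'd' -> MATCH
  pos 4: 'e' -> no
  pos 5: 'e' -> no
  pos 6: 'j' -> MATCH
  pos 7: 'i' -> no
  pos 8: 'f' -> no
  pos 9: 'i' -> no
  pos 10: 'a' -> no
  pos 11: 'i' -> no
Total matches: 4

4


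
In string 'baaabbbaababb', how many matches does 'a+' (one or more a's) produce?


Pattern 'a+' matches one or more consecutive a's.
String: 'baaabbbaababb'
Scanning for runs of a:
  Match 1: 'aaa' (length 3)
  Match 2: 'aa' (length 2)
  Match 3: 'a' (length 1)
Total matches: 3

3


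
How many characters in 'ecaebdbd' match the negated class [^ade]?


Negated class [^ade] matches any char NOT in {a, d, e}
Scanning 'ecaebdbd':
  pos 0: 'e' -> no (excluded)
  pos 1: 'c' -> MATCH
  pos 2: 'a' -> no (excluded)
  pos 3: 'e' -> no (excluded)
  pos 4: 'b' -> MATCH
  pos 5: 'd' -> no (excluded)
  pos 6: 'b' -> MATCH
  pos 7: 'd' -> no (excluded)
Total matches: 3

3


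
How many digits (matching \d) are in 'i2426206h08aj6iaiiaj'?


\d matches any digit 0-9.
Scanning 'i2426206h08aj6iaiiaj':
  pos 1: '2' -> DIGIT
  pos 2: '4' -> DIGIT
  pos 3: '2' -> DIGIT
  pos 4: '6' -> DIGIT
  pos 5: '2' -> DIGIT
  pos 6: '0' -> DIGIT
  pos 7: '6' -> DIGIT
  pos 9: '0' -> DIGIT
  pos 10: '8' -> DIGIT
  pos 13: '6' -> DIGIT
Digits found: ['2', '4', '2', '6', '2', '0', '6', '0', '8', '6']
Total: 10

10


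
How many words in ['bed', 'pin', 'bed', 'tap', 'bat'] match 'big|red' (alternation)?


Alternation 'big|red' matches either 'big' or 'red'.
Checking each word:
  'bed' -> no
  'pin' -> no
  'bed' -> no
  'tap' -> no
  'bat' -> no
Matches: []
Count: 0

0


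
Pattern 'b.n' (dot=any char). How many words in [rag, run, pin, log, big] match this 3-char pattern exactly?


Pattern 'b.n' means: starts with 'b', any single char, ends with 'n'.
Checking each word (must be exactly 3 chars):
  'rag' (len=3): no
  'run' (len=3): no
  'pin' (len=3): no
  'log' (len=3): no
  'big' (len=3): no
Matching words: []
Total: 0

0


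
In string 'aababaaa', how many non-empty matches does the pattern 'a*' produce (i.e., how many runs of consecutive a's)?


Pattern 'a*' matches zero or more a's. We want non-empty runs of consecutive a's.
String: 'aababaaa'
Walking through the string to find runs of a's:
  Run 1: positions 0-1 -> 'aa'
  Run 2: positions 3-3 -> 'a'
  Run 3: positions 5-7 -> 'aaa'
Non-empty runs found: ['aa', 'a', 'aaa']
Count: 3

3


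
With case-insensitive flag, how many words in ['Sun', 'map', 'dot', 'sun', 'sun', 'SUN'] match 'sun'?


Case-insensitive matching: compare each word's lowercase form to 'sun'.
  'Sun' -> lower='sun' -> MATCH
  'map' -> lower='map' -> no
  'dot' -> lower='dot' -> no
  'sun' -> lower='sun' -> MATCH
  'sun' -> lower='sun' -> MATCH
  'SUN' -> lower='sun' -> MATCH
Matches: ['Sun', 'sun', 'sun', 'SUN']
Count: 4

4


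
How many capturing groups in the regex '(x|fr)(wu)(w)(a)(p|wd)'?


To count capturing groups, count each '(' that starts a group.
Pattern: '(x|fr)(wu)(w)(a)(p|wd)'
Walking through the pattern:
  Position 0: '(' -> group #1
  Position 6: '(' -> group #2
  Position 10: '(' -> group #3
  Position 13: '(' -> group #4
  Position 16: '(' -> group #5
Total capturing groups: 5

5


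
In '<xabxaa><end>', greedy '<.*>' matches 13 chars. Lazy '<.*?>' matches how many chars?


Greedy '<.*>' tries to match as MUCH as possible.
Lazy '<.*?>' tries to match as LITTLE as possible.

String: '<xabxaa><end>'
Greedy '<.*>' starts at first '<' and extends to the LAST '>': '<xabxaa><end>' (13 chars)
Lazy '<.*?>' starts at first '<' and stops at the FIRST '>': '<xabxaa>' (8 chars)

8


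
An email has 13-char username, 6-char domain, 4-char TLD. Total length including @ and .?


An email address has format: username@domain.tld
Username length: 13
'@' character: 1
Domain length: 6
'.' character: 1
TLD length: 4
Total = 13 + 1 + 6 + 1 + 4 = 25

25


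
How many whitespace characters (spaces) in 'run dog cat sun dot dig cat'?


\s matches whitespace characters (spaces, tabs, etc.).
Text: 'run dog cat sun dot dig cat'
This text has 7 words separated by spaces.
Number of spaces = number of words - 1 = 7 - 1 = 6

6


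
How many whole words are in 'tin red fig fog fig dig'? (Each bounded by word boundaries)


Word boundaries (\b) mark the start/end of each word.
Text: 'tin red fig fog fig dig'
Splitting by whitespace:
  Word 1: 'tin'
  Word 2: 'red'
  Word 3: 'fig'
  Word 4: 'fog'
  Word 5: 'fig'
  Word 6: 'dig'
Total whole words: 6

6


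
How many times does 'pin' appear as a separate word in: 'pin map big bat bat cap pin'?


Scanning each word for exact match 'pin':
  Word 1: 'pin' -> MATCH
  Word 2: 'map' -> no
  Word 3: 'big' -> no
  Word 4: 'bat' -> no
  Word 5: 'bat' -> no
  Word 6: 'cap' -> no
  Word 7: 'pin' -> MATCH
Total matches: 2

2


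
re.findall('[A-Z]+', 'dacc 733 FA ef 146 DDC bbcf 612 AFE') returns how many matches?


Pattern '[A-Z]+' finds one or more uppercase letters.
Text: 'dacc 733 FA ef 146 DDC bbcf 612 AFE'
Scanning for matches:
  Match 1: 'FA'
  Match 2: 'DDC'
  Match 3: 'AFE'
Total matches: 3

3


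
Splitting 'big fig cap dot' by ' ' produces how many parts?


Splitting by ' ' breaks the string at each occurrence of the separator.
Text: 'big fig cap dot'
Parts after split:
  Part 1: 'big'
  Part 2: 'fig'
  Part 3: 'cap'
  Part 4: 'dot'
Total parts: 4

4


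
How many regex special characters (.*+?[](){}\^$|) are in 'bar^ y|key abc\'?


Regex special characters are: . * + ? [ ] ( ) { } \ ^ $ |
Scanning 'bar^ y|key abc\':
  pos 3: '^' -> SPECIAL
  pos 6: '|' -> SPECIAL
  pos 14: '\' -> SPECIAL
Special chars found: ['^', '|', '\\']
Total: 3

3


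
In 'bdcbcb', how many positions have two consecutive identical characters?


Looking for consecutive identical characters in 'bdcbcb':
  pos 0-1: 'b' vs 'd' -> different
  pos 1-2: 'd' vs 'c' -> different
  pos 2-3: 'c' vs 'b' -> different
  pos 3-4: 'b' vs 'c' -> different
  pos 4-5: 'c' vs 'b' -> different
Consecutive identical pairs: []
Count: 0

0


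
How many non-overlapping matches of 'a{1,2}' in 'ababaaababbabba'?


Pattern 'a{1,2}' matches between 1 and 2 consecutive a's (greedy).
String: 'ababaaababbabba'
Finding runs of a's and applying greedy matching:
  Run at pos 0: 'a' (length 1)
  Run at pos 2: 'a' (length 1)
  Run at pos 4: 'aaa' (length 3)
  Run at pos 8: 'a' (length 1)
  Run at pos 11: 'a' (length 1)
  Run at pos 14: 'a' (length 1)
Matches: ['a', 'a', 'aa', 'a', 'a', 'a', 'a']
Count: 7

7


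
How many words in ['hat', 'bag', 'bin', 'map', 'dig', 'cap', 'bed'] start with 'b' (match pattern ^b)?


Pattern ^b anchors to start of word. Check which words begin with 'b':
  'hat' -> no
  'bag' -> MATCH (starts with 'b')
  'bin' -> MATCH (starts with 'b')
  'map' -> no
  'dig' -> no
  'cap' -> no
  'bed' -> MATCH (starts with 'b')
Matching words: ['bag', 'bin', 'bed']
Count: 3

3


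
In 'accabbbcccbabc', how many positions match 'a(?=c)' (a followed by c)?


Lookahead 'a(?=c)' matches 'a' only when followed by 'c'.
String: 'accabbbcccbabc'
Checking each position where char is 'a':
  pos 0: 'a' -> MATCH (next='c')
  pos 3: 'a' -> no (next='b')
  pos 11: 'a' -> no (next='b')
Matching positions: [0]
Count: 1

1


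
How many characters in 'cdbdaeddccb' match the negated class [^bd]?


Negated class [^bd] matches any char NOT in {b, d}
Scanning 'cdbdaeddccb':
  pos 0: 'c' -> MATCH
  pos 1: 'd' -> no (excluded)
  pos 2: 'b' -> no (excluded)
  pos 3: 'd' -> no (excluded)
  pos 4: 'a' -> MATCH
  pos 5: 'e' -> MATCH
  pos 6: 'd' -> no (excluded)
  pos 7: 'd' -> no (excluded)
  pos 8: 'c' -> MATCH
  pos 9: 'c' -> MATCH
  pos 10: 'b' -> no (excluded)
Total matches: 5

5


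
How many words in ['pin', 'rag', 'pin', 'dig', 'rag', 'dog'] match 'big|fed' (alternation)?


Alternation 'big|fed' matches either 'big' or 'fed'.
Checking each word:
  'pin' -> no
  'rag' -> no
  'pin' -> no
  'dig' -> no
  'rag' -> no
  'dog' -> no
Matches: []
Count: 0

0


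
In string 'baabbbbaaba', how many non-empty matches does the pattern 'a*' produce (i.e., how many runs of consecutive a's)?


Pattern 'a*' matches zero or more a's. We want non-empty runs of consecutive a's.
String: 'baabbbbaaba'
Walking through the string to find runs of a's:
  Run 1: positions 1-2 -> 'aa'
  Run 2: positions 7-8 -> 'aa'
  Run 3: positions 10-10 -> 'a'
Non-empty runs found: ['aa', 'aa', 'a']
Count: 3

3


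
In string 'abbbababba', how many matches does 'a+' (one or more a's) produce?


Pattern 'a+' matches one or more consecutive a's.
String: 'abbbababba'
Scanning for runs of a:
  Match 1: 'a' (length 1)
  Match 2: 'a' (length 1)
  Match 3: 'a' (length 1)
  Match 4: 'a' (length 1)
Total matches: 4

4


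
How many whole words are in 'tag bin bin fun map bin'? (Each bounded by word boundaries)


Word boundaries (\b) mark the start/end of each word.
Text: 'tag bin bin fun map bin'
Splitting by whitespace:
  Word 1: 'tag'
  Word 2: 'bin'
  Word 3: 'bin'
  Word 4: 'fun'
  Word 5: 'map'
  Word 6: 'bin'
Total whole words: 6

6


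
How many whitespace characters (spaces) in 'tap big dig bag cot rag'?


\s matches whitespace characters (spaces, tabs, etc.).
Text: 'tap big dig bag cot rag'
This text has 6 words separated by spaces.
Number of spaces = number of words - 1 = 6 - 1 = 5

5


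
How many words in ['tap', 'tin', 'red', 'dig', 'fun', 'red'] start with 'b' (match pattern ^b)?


Pattern ^b anchors to start of word. Check which words begin with 'b':
  'tap' -> no
  'tin' -> no
  'red' -> no
  'dig' -> no
  'fun' -> no
  'red' -> no
Matching words: []
Count: 0

0


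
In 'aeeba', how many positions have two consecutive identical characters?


Looking for consecutive identical characters in 'aeeba':
  pos 0-1: 'a' vs 'e' -> different
  pos 1-2: 'e' vs 'e' -> MATCH ('ee')
  pos 2-3: 'e' vs 'b' -> different
  pos 3-4: 'b' vs 'a' -> different
Consecutive identical pairs: ['ee']
Count: 1

1


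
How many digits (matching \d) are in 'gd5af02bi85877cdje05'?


\d matches any digit 0-9.
Scanning 'gd5af02bi85877cdje05':
  pos 2: '5' -> DIGIT
  pos 5: '0' -> DIGIT
  pos 6: '2' -> DIGIT
  pos 9: '8' -> DIGIT
  pos 10: '5' -> DIGIT
  pos 11: '8' -> DIGIT
  pos 12: '7' -> DIGIT
  pos 13: '7' -> DIGIT
  pos 18: '0' -> DIGIT
  pos 19: '5' -> DIGIT
Digits found: ['5', '0', '2', '8', '5', '8', '7', '7', '0', '5']
Total: 10

10


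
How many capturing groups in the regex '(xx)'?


To count capturing groups, count each '(' that starts a group.
Pattern: '(xx)'
Walking through the pattern:
  Position 0: '(' -> group #1
Total capturing groups: 1

1


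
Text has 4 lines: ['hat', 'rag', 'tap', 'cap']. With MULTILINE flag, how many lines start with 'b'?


With MULTILINE flag, ^ matches the start of each line.
Lines: ['hat', 'rag', 'tap', 'cap']
Checking which lines start with 'b':
  Line 1: 'hat' -> no
  Line 2: 'rag' -> no
  Line 3: 'tap' -> no
  Line 4: 'cap' -> no
Matching lines: []
Count: 0

0


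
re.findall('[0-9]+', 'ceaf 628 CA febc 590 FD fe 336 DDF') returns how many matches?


Pattern '[0-9]+' finds one or more digits.
Text: 'ceaf 628 CA febc 590 FD fe 336 DDF'
Scanning for matches:
  Match 1: '628'
  Match 2: '590'
  Match 3: '336'
Total matches: 3

3


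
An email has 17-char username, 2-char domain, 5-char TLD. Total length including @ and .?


An email address has format: username@domain.tld
Username length: 17
'@' character: 1
Domain length: 2
'.' character: 1
TLD length: 5
Total = 17 + 1 + 2 + 1 + 5 = 26

26


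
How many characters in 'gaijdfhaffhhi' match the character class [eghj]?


Character class [eghj] matches any of: {e, g, h, j}
Scanning string 'gaijdfhaffhhi' character by character:
  pos 0: 'g' -> MATCH
  pos 1: 'a' -> no
  pos 2: 'i' -> no
  pos 3: 'j' -> MATCH
  pos 4: 'd' -> no
  pos 5: 'f' -> no
  pos 6: 'h' -> MATCH
  pos 7: 'a' -> no
  pos 8: 'f' -> no
  pos 9: 'f' -> no
  pos 10: 'h' -> MATCH
  pos 11: 'h' -> MATCH
  pos 12: 'i' -> no
Total matches: 5

5


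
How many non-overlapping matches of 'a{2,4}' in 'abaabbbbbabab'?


Pattern 'a{2,4}' matches between 2 and 4 consecutive a's (greedy).
String: 'abaabbbbbabab'
Finding runs of a's and applying greedy matching:
  Run at pos 0: 'a' (length 1)
  Run at pos 2: 'aa' (length 2)
  Run at pos 9: 'a' (length 1)
  Run at pos 11: 'a' (length 1)
Matches: ['aa']
Count: 1

1


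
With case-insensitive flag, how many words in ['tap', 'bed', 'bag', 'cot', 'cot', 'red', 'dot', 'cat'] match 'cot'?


Case-insensitive matching: compare each word's lowercase form to 'cot'.
  'tap' -> lower='tap' -> no
  'bed' -> lower='bed' -> no
  'bag' -> lower='bag' -> no
  'cot' -> lower='cot' -> MATCH
  'cot' -> lower='cot' -> MATCH
  'red' -> lower='red' -> no
  'dot' -> lower='dot' -> no
  'cat' -> lower='cat' -> no
Matches: ['cot', 'cot']
Count: 2

2


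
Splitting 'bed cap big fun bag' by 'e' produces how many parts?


Splitting by 'e' breaks the string at each occurrence of the separator.
Text: 'bed cap big fun bag'
Parts after split:
  Part 1: 'b'
  Part 2: 'd cap big fun bag'
Total parts: 2

2


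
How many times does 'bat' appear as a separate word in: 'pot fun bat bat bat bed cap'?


Scanning each word for exact match 'bat':
  Word 1: 'pot' -> no
  Word 2: 'fun' -> no
  Word 3: 'bat' -> MATCH
  Word 4: 'bat' -> MATCH
  Word 5: 'bat' -> MATCH
  Word 6: 'bed' -> no
  Word 7: 'cap' -> no
Total matches: 3

3
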